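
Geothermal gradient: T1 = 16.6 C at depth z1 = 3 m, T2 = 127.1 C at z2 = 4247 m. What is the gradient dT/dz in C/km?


dT = 127.1 - 16.6 = 110.5 C
dz = 4247 - 3 = 4244 m
gradient = dT/dz * 1000 = 110.5/4244 * 1000 = 26.0368 C/km

26.0368


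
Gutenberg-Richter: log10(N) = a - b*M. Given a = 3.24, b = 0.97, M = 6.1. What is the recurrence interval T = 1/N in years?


log10(N) = 3.24 - 0.97*6.1 = -2.677
N = 10^-2.677 = 0.002104
T = 1/N = 1/0.002104 = 475.3352 years

475.3352


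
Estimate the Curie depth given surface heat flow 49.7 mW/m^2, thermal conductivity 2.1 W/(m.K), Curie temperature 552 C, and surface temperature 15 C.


T_Curie - T_surf = 552 - 15 = 537 C
Convert q to W/m^2: 49.7 mW/m^2 = 0.0497 W/m^2
d = 537 * 2.1 / 0.0497 = 22690.14 m

22690.14


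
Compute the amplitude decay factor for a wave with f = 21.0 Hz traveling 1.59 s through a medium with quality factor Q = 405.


pi*f*t/Q = pi*21.0*1.59/405 = 0.259007
A/A0 = exp(-0.259007) = 0.771818

0.771818


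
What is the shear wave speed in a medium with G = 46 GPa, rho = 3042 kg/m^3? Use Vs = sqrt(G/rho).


Convert G to Pa: G = 46e9 Pa
Compute G/rho = 46e9 / 3042 = 15121630.5062
Vs = sqrt(15121630.5062) = 3888.65 m/s

3888.65


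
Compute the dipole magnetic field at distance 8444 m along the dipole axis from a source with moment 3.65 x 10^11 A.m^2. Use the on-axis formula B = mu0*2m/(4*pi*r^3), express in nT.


m = 3.65 x 10^11 = 365000000000 A.m^2
2m = 730000000000 A.m^2
r^3 = 8444^3 = 602066792384
B = (4pi*10^-7) * 730000000000 / (4*pi * 602066792384) * 1e9
= 917345.054848 / 7565794447695.78 * 1e9
= 121.249 nT

121.249


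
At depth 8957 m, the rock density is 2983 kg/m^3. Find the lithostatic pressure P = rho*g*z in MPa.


P = rho * g * z / 1e6
= 2983 * 9.81 * 8957 / 1e6
= 262110751.11 / 1e6
= 262.1108 MPa

262.1108


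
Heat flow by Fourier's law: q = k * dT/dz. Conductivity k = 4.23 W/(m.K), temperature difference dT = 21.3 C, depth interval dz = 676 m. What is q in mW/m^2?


q = k * dT / dz * 1000
= 4.23 * 21.3 / 676 * 1000
= 0.133283 * 1000
= 133.2825 mW/m^2

133.2825


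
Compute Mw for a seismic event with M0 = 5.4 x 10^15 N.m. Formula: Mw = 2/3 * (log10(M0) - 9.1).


log10(M0) = log10(5.4 x 10^15) = 15.7324
Mw = 2/3 * (15.7324 - 9.1)
= 2/3 * 6.6324
= 4.42

4.42


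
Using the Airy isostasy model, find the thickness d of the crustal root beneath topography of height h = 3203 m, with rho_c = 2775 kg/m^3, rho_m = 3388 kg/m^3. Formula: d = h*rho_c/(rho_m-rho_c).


rho_m - rho_c = 3388 - 2775 = 613
d = 3203 * 2775 / 613
= 8888325 / 613
= 14499.71 m

14499.71


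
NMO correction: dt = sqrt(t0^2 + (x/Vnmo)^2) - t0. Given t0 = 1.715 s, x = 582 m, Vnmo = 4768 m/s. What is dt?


x/Vnmo = 582/4768 = 0.122064
(x/Vnmo)^2 = 0.0149
t0^2 = 2.941225
sqrt(2.941225 + 0.0149) = 1.719338
dt = 1.719338 - 1.715 = 0.004338

0.004338


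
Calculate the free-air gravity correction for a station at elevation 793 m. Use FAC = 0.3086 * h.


FAC = 0.3086 * h
= 0.3086 * 793
= 244.7198 mGal

244.7198


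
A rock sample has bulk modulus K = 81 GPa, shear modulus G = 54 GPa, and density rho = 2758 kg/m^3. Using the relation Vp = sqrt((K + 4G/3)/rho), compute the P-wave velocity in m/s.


First compute the effective modulus:
K + 4G/3 = 81e9 + 4*54e9/3 = 153000000000.0 Pa
Then divide by density:
153000000000.0 / 2758 = 55474981.8709 Pa/(kg/m^3)
Take the square root:
Vp = sqrt(55474981.8709) = 7448.15 m/s

7448.15


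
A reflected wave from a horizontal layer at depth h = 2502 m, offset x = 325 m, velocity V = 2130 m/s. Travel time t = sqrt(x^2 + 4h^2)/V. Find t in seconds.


x^2 + 4h^2 = 325^2 + 4*2502^2 = 105625 + 25040016 = 25145641
sqrt(25145641) = 5014.543
t = 5014.543 / 2130 = 2.3542 s

2.3542


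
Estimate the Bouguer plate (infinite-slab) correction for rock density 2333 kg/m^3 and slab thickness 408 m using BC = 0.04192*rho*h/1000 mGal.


BC = 0.04192 * rho * h / 1000
= 0.04192 * 2333 * 408 / 1000
= 39.9021 mGal

39.9021


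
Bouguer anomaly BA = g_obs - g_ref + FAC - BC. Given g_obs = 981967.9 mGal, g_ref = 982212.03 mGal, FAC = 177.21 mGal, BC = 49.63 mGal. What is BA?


BA = g_obs - g_ref + FAC - BC
= 981967.9 - 982212.03 + 177.21 - 49.63
= -116.55 mGal

-116.55


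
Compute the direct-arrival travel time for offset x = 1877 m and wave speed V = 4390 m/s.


t = x / V
= 1877 / 4390
= 0.4276 s

0.4276


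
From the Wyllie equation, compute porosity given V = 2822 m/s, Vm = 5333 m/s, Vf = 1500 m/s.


1/V - 1/Vm = 1/2822 - 1/5333 = 0.00016685
1/Vf - 1/Vm = 1/1500 - 1/5333 = 0.00047915
phi = 0.00016685 / 0.00047915 = 0.3482

0.3482


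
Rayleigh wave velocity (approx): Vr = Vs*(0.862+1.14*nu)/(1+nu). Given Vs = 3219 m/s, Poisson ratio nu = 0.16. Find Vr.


Numerator factor = 0.862 + 1.14*0.16 = 1.0444
Denominator = 1 + 0.16 = 1.16
Vr = 3219 * 1.0444 / 1.16 = 2898.21 m/s

2898.21


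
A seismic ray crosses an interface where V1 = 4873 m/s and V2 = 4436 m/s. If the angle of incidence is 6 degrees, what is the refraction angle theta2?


sin(theta1) = sin(6 deg) = 0.104528
sin(theta2) = V2/V1 * sin(theta1) = 4436/4873 * 0.104528 = 0.095155
theta2 = arcsin(0.095155) = 5.4602 degrees

5.4602


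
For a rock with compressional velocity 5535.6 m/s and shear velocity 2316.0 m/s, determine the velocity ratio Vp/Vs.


Vp/Vs = 5535.6 / 2316.0
= 2.3902

2.3902


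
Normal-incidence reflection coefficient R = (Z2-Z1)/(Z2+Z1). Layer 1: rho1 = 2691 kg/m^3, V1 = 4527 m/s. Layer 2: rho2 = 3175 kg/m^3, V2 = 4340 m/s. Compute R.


Z1 = 2691 * 4527 = 12182157
Z2 = 3175 * 4340 = 13779500
R = (13779500 - 12182157) / (13779500 + 12182157) = 1597343 / 25961657 = 0.0615

0.0615


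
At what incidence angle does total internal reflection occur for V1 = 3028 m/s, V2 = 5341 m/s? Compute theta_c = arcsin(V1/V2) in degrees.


V1/V2 = 3028/5341 = 0.566935
theta_c = arcsin(0.566935) = 34.5368 degrees

34.5368


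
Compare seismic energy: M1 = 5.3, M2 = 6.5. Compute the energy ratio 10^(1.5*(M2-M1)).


M2 - M1 = 6.5 - 5.3 = 1.2
1.5 * 1.2 = 1.8
ratio = 10^1.8 = 63.1

63.1


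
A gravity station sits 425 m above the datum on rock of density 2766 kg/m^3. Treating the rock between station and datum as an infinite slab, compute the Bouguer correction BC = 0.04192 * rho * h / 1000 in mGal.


BC = 0.04192 * rho * h / 1000
= 0.04192 * 2766 * 425 / 1000
= 49.2791 mGal

49.2791


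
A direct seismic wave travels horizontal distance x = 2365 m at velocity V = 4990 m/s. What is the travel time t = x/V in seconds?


t = x / V
= 2365 / 4990
= 0.4739 s

0.4739


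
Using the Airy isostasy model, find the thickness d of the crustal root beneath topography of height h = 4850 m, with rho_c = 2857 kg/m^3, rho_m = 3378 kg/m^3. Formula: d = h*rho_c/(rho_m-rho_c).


rho_m - rho_c = 3378 - 2857 = 521
d = 4850 * 2857 / 521
= 13856450 / 521
= 26595.87 m

26595.87


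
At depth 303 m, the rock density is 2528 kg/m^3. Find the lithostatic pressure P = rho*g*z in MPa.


P = rho * g * z / 1e6
= 2528 * 9.81 * 303 / 1e6
= 7514303.04 / 1e6
= 7.5143 MPa

7.5143


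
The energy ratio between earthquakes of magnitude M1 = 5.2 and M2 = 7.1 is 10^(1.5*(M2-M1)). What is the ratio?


M2 - M1 = 7.1 - 5.2 = 1.9
1.5 * 1.9 = 2.85
ratio = 10^2.85 = 707.95

707.95


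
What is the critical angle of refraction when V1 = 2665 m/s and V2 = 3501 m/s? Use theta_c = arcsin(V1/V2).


V1/V2 = 2665/3501 = 0.761211
theta_c = arcsin(0.761211) = 49.5711 degrees

49.5711


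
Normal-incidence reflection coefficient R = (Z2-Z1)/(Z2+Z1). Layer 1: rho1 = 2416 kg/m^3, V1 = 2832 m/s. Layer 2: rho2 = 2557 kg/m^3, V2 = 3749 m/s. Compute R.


Z1 = 2416 * 2832 = 6842112
Z2 = 2557 * 3749 = 9586193
R = (9586193 - 6842112) / (9586193 + 6842112) = 2744081 / 16428305 = 0.167

0.167


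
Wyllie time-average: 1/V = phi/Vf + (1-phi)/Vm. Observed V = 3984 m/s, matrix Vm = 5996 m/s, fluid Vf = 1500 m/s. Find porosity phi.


1/V - 1/Vm = 1/3984 - 1/5996 = 8.423e-05
1/Vf - 1/Vm = 1/1500 - 1/5996 = 0.00049989
phi = 8.423e-05 / 0.00049989 = 0.1685

0.1685


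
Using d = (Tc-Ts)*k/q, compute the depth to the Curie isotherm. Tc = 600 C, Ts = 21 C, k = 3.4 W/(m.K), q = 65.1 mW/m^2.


T_Curie - T_surf = 600 - 21 = 579 C
Convert q to W/m^2: 65.1 mW/m^2 = 0.0651 W/m^2
d = 579 * 3.4 / 0.0651 = 30239.63 m

30239.63


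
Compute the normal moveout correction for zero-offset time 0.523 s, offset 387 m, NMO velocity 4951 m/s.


x/Vnmo = 387/4951 = 0.078166
(x/Vnmo)^2 = 0.00611
t0^2 = 0.273529
sqrt(0.273529 + 0.00611) = 0.528809
dt = 0.528809 - 0.523 = 0.005809

0.005809


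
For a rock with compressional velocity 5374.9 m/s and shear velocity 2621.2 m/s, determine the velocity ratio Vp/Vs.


Vp/Vs = 5374.9 / 2621.2
= 2.0505

2.0505


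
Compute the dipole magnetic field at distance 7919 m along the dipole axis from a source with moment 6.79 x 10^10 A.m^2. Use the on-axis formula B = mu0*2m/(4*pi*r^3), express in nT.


m = 6.79 x 10^10 = 67900000000 A.m^2
2m = 135800000000 A.m^2
r^3 = 7919^3 = 496604932559
B = (4pi*10^-7) * 135800000000 / (4*pi * 496604932559) * 1e9
= 170651.312943 / 6240521631455.24 * 1e9
= 27.3457 nT

27.3457


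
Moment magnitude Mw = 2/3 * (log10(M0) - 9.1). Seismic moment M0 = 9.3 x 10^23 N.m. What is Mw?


log10(M0) = log10(9.3 x 10^23) = 23.9685
Mw = 2/3 * (23.9685 - 9.1)
= 2/3 * 14.8685
= 9.91

9.91


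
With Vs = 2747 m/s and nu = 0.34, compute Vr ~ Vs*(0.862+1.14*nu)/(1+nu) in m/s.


Numerator factor = 0.862 + 1.14*0.34 = 1.2496
Denominator = 1 + 0.34 = 1.34
Vr = 2747 * 1.2496 / 1.34 = 2561.68 m/s

2561.68


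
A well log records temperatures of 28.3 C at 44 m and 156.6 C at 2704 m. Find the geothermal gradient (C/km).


dT = 156.6 - 28.3 = 128.3 C
dz = 2704 - 44 = 2660 m
gradient = dT/dz * 1000 = 128.3/2660 * 1000 = 48.2331 C/km

48.2331


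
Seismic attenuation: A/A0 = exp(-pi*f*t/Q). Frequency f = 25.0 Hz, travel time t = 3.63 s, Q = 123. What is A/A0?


pi*f*t/Q = pi*25.0*3.63/123 = 2.317882
A/A0 = exp(-2.317882) = 0.098482

0.098482


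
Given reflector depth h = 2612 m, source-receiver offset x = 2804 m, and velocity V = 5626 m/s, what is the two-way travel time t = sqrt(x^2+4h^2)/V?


x^2 + 4h^2 = 2804^2 + 4*2612^2 = 7862416 + 27290176 = 35152592
sqrt(35152592) = 5928.9621
t = 5928.9621 / 5626 = 1.0539 s

1.0539


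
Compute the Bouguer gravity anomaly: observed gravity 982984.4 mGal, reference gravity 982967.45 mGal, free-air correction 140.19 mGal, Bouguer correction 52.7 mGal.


BA = g_obs - g_ref + FAC - BC
= 982984.4 - 982967.45 + 140.19 - 52.7
= 104.44 mGal

104.44


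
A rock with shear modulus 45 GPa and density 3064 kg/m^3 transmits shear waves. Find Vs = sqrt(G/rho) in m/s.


Convert G to Pa: G = 45e9 Pa
Compute G/rho = 45e9 / 3064 = 14686684.0731
Vs = sqrt(14686684.0731) = 3832.32 m/s

3832.32


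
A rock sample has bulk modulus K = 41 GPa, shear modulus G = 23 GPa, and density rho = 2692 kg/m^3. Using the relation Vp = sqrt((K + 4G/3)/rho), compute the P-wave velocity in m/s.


First compute the effective modulus:
K + 4G/3 = 41e9 + 4*23e9/3 = 71666666666.67 Pa
Then divide by density:
71666666666.67 / 2692 = 26622090.1436 Pa/(kg/m^3)
Take the square root:
Vp = sqrt(26622090.1436) = 5159.66 m/s

5159.66


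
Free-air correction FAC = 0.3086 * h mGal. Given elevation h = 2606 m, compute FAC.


FAC = 0.3086 * h
= 0.3086 * 2606
= 804.2116 mGal

804.2116


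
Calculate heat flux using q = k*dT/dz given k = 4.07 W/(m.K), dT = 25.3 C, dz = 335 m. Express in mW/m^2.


q = k * dT / dz * 1000
= 4.07 * 25.3 / 335 * 1000
= 0.307376 * 1000
= 307.3761 mW/m^2

307.3761


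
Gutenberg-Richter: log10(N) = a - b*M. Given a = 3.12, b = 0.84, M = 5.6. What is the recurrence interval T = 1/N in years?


log10(N) = 3.12 - 0.84*5.6 = -1.584
N = 10^-1.584 = 0.026062
T = 1/N = 1/0.026062 = 38.3707 years

38.3707


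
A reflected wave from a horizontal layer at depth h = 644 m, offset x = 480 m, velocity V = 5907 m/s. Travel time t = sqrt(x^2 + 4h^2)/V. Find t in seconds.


x^2 + 4h^2 = 480^2 + 4*644^2 = 230400 + 1658944 = 1889344
sqrt(1889344) = 1374.5341
t = 1374.5341 / 5907 = 0.2327 s

0.2327


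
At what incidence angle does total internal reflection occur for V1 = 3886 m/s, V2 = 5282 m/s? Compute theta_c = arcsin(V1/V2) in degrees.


V1/V2 = 3886/5282 = 0.735706
theta_c = arcsin(0.735706) = 47.3669 degrees

47.3669


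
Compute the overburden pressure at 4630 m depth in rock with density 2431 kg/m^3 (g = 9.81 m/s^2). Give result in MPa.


P = rho * g * z / 1e6
= 2431 * 9.81 * 4630 / 1e6
= 110416749.3 / 1e6
= 110.4167 MPa

110.4167


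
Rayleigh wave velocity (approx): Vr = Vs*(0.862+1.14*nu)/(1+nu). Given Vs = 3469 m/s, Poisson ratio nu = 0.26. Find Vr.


Numerator factor = 0.862 + 1.14*0.26 = 1.1584
Denominator = 1 + 0.26 = 1.26
Vr = 3469 * 1.1584 / 1.26 = 3189.28 m/s

3189.28


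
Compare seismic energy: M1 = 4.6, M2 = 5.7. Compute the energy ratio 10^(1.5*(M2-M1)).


M2 - M1 = 5.7 - 4.6 = 1.1
1.5 * 1.1 = 1.65
ratio = 10^1.65 = 44.67

44.67


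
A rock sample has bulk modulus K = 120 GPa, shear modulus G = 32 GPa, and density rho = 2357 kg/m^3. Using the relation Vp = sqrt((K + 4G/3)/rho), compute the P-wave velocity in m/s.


First compute the effective modulus:
K + 4G/3 = 120e9 + 4*32e9/3 = 162666666666.67 Pa
Then divide by density:
162666666666.67 / 2357 = 69014283.694 Pa/(kg/m^3)
Take the square root:
Vp = sqrt(69014283.694) = 8307.48 m/s

8307.48


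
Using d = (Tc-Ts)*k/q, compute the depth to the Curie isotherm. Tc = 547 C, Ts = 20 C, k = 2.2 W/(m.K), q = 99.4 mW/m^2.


T_Curie - T_surf = 547 - 20 = 527 C
Convert q to W/m^2: 99.4 mW/m^2 = 0.0994 W/m^2
d = 527 * 2.2 / 0.0994 = 11663.98 m

11663.98


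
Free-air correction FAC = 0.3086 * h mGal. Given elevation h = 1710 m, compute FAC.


FAC = 0.3086 * h
= 0.3086 * 1710
= 527.706 mGal

527.706


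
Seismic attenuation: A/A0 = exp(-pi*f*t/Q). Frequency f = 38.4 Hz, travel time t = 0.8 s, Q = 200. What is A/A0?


pi*f*t/Q = pi*38.4*0.8/200 = 0.482549
A/A0 = exp(-0.482549) = 0.617208

0.617208


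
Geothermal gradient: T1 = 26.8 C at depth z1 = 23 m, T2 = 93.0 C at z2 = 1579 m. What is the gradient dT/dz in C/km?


dT = 93.0 - 26.8 = 66.2 C
dz = 1579 - 23 = 1556 m
gradient = dT/dz * 1000 = 66.2/1556 * 1000 = 42.545 C/km

42.545


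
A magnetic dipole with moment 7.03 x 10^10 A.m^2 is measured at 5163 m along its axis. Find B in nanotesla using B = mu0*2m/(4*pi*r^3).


m = 7.03 x 10^10 = 70300000000 A.m^2
2m = 140600000000 A.m^2
r^3 = 5163^3 = 137627865747
B = (4pi*10^-7) * 140600000000 / (4*pi * 137627865747) * 1e9
= 176683.170838 / 1729482767840.07 * 1e9
= 102.1595 nT

102.1595


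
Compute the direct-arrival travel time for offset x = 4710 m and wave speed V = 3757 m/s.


t = x / V
= 4710 / 3757
= 1.2537 s

1.2537


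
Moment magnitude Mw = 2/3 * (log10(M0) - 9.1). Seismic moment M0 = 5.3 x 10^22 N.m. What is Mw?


log10(M0) = log10(5.3 x 10^22) = 22.7243
Mw = 2/3 * (22.7243 - 9.1)
= 2/3 * 13.6243
= 9.08

9.08


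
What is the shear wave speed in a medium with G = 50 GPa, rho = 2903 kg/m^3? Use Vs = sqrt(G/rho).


Convert G to Pa: G = 50e9 Pa
Compute G/rho = 50e9 / 2903 = 17223561.8326
Vs = sqrt(17223561.8326) = 4150.13 m/s

4150.13


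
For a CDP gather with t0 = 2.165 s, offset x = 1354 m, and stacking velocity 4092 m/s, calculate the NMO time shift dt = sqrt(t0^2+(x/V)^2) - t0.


x/Vnmo = 1354/4092 = 0.33089
(x/Vnmo)^2 = 0.109488
t0^2 = 4.687225
sqrt(4.687225 + 0.109488) = 2.19014
dt = 2.19014 - 2.165 = 0.02514

0.02514


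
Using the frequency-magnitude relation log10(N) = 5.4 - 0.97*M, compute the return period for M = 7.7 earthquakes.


log10(N) = 5.4 - 0.97*7.7 = -2.069
N = 10^-2.069 = 0.008531
T = 1/N = 1/0.008531 = 117.2195 years

117.2195


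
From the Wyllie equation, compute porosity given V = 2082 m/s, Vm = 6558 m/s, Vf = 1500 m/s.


1/V - 1/Vm = 1/2082 - 1/6558 = 0.00032782
1/Vf - 1/Vm = 1/1500 - 1/6558 = 0.00051418
phi = 0.00032782 / 0.00051418 = 0.6376

0.6376


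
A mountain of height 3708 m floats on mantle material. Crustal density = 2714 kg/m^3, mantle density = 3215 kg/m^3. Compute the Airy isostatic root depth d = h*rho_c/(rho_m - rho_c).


rho_m - rho_c = 3215 - 2714 = 501
d = 3708 * 2714 / 501
= 10063512 / 501
= 20086.85 m

20086.85


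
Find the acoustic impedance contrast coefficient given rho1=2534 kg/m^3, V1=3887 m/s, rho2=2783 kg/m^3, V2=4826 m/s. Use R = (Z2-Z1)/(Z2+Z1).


Z1 = 2534 * 3887 = 9849658
Z2 = 2783 * 4826 = 13430758
R = (13430758 - 9849658) / (13430758 + 9849658) = 3581100 / 23280416 = 0.1538

0.1538


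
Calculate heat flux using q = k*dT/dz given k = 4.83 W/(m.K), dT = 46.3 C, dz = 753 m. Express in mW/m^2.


q = k * dT / dz * 1000
= 4.83 * 46.3 / 753 * 1000
= 0.296984 * 1000
= 296.9841 mW/m^2

296.9841


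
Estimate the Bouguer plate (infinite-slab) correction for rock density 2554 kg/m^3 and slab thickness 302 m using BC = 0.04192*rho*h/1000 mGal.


BC = 0.04192 * rho * h / 1000
= 0.04192 * 2554 * 302 / 1000
= 32.3332 mGal

32.3332


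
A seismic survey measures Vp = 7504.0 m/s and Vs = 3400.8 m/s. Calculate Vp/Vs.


Vp/Vs = 7504.0 / 3400.8
= 2.2065

2.2065


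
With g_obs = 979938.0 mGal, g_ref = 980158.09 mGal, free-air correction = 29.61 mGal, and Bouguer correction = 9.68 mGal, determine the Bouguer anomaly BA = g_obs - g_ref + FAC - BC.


BA = g_obs - g_ref + FAC - BC
= 979938.0 - 980158.09 + 29.61 - 9.68
= -200.16 mGal

-200.16


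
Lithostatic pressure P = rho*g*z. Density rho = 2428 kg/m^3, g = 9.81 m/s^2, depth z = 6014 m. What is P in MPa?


P = rho * g * z / 1e6
= 2428 * 9.81 * 6014 / 1e6
= 143245541.52 / 1e6
= 143.2455 MPa

143.2455


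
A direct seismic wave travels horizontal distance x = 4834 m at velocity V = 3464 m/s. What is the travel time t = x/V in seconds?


t = x / V
= 4834 / 3464
= 1.3955 s

1.3955


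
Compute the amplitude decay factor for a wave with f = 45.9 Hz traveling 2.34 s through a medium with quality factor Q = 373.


pi*f*t/Q = pi*45.9*2.34/373 = 0.904627
A/A0 = exp(-0.904627) = 0.404693

0.404693


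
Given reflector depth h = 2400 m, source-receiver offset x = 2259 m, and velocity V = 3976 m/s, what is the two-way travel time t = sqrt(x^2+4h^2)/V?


x^2 + 4h^2 = 2259^2 + 4*2400^2 = 5103081 + 23040000 = 28143081
sqrt(28143081) = 5305.0053
t = 5305.0053 / 3976 = 1.3343 s

1.3343


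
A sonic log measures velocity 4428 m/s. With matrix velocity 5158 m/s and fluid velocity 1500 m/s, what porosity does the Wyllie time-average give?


1/V - 1/Vm = 1/4428 - 1/5158 = 3.196e-05
1/Vf - 1/Vm = 1/1500 - 1/5158 = 0.00047279
phi = 3.196e-05 / 0.00047279 = 0.0676

0.0676


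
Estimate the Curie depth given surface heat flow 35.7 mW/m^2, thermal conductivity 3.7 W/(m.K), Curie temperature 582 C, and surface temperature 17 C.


T_Curie - T_surf = 582 - 17 = 565 C
Convert q to W/m^2: 35.7 mW/m^2 = 0.0357 W/m^2
d = 565 * 3.7 / 0.0357 = 58557.42 m

58557.42


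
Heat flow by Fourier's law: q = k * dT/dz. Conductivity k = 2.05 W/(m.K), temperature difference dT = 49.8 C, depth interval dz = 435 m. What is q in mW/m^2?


q = k * dT / dz * 1000
= 2.05 * 49.8 / 435 * 1000
= 0.23469 * 1000
= 234.6897 mW/m^2

234.6897


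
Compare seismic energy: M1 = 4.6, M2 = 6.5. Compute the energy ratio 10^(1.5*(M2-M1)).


M2 - M1 = 6.5 - 4.6 = 1.9
1.5 * 1.9 = 2.85
ratio = 10^2.85 = 707.95

707.95


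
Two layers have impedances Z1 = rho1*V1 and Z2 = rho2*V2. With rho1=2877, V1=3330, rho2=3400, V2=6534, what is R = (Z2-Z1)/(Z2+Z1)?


Z1 = 2877 * 3330 = 9580410
Z2 = 3400 * 6534 = 22215600
R = (22215600 - 9580410) / (22215600 + 9580410) = 12635190 / 31796010 = 0.3974

0.3974


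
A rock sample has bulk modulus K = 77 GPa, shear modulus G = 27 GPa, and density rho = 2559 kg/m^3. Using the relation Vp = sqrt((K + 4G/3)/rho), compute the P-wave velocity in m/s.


First compute the effective modulus:
K + 4G/3 = 77e9 + 4*27e9/3 = 113000000000.0 Pa
Then divide by density:
113000000000.0 / 2559 = 44157874.1696 Pa/(kg/m^3)
Take the square root:
Vp = sqrt(44157874.1696) = 6645.14 m/s

6645.14


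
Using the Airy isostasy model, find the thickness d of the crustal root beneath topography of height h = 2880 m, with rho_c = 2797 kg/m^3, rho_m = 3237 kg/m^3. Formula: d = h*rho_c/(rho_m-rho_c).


rho_m - rho_c = 3237 - 2797 = 440
d = 2880 * 2797 / 440
= 8055360 / 440
= 18307.64 m

18307.64


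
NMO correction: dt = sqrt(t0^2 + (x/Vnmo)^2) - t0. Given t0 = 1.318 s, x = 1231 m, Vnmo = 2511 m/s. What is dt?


x/Vnmo = 1231/2511 = 0.490243
(x/Vnmo)^2 = 0.240338
t0^2 = 1.737124
sqrt(1.737124 + 0.240338) = 1.406223
dt = 1.406223 - 1.318 = 0.088223

0.088223


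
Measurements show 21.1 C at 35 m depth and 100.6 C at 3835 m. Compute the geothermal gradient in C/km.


dT = 100.6 - 21.1 = 79.5 C
dz = 3835 - 35 = 3800 m
gradient = dT/dz * 1000 = 79.5/3800 * 1000 = 20.9211 C/km

20.9211


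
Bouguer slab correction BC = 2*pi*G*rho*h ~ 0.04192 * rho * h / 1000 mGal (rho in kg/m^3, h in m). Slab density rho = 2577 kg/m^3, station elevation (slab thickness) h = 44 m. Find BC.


BC = 0.04192 * rho * h / 1000
= 0.04192 * 2577 * 44 / 1000
= 4.7532 mGal

4.7532


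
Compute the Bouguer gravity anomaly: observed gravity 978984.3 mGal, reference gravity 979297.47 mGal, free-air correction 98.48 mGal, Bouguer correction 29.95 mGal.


BA = g_obs - g_ref + FAC - BC
= 978984.3 - 979297.47 + 98.48 - 29.95
= -244.64 mGal

-244.64


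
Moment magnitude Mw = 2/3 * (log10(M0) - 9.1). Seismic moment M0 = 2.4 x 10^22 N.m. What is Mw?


log10(M0) = log10(2.4 x 10^22) = 22.3802
Mw = 2/3 * (22.3802 - 9.1)
= 2/3 * 13.2802
= 8.85

8.85


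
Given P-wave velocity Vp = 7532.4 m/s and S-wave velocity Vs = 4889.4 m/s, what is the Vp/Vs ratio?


Vp/Vs = 7532.4 / 4889.4
= 1.5406

1.5406


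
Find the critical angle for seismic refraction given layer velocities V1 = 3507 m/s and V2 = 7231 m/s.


V1/V2 = 3507/7231 = 0.484995
theta_c = arcsin(0.484995) = 29.0122 degrees

29.0122


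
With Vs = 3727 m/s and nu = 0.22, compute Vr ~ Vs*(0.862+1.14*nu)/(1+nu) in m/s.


Numerator factor = 0.862 + 1.14*0.22 = 1.1128
Denominator = 1 + 0.22 = 1.22
Vr = 3727 * 1.1128 / 1.22 = 3399.51 m/s

3399.51


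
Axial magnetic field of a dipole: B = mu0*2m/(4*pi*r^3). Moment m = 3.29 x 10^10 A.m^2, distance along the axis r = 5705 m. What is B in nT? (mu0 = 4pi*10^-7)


m = 3.29 x 10^10 = 32900000000 A.m^2
2m = 65800000000 A.m^2
r^3 = 5705^3 = 185680777625
B = (4pi*10^-7) * 65800000000 / (4*pi * 185680777625) * 1e9
= 82686.718642 / 2333333467598.16 * 1e9
= 35.4372 nT

35.4372


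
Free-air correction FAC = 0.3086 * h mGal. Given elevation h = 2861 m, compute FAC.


FAC = 0.3086 * h
= 0.3086 * 2861
= 882.9046 mGal

882.9046


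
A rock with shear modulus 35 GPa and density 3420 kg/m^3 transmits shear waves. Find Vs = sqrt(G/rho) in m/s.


Convert G to Pa: G = 35e9 Pa
Compute G/rho = 35e9 / 3420 = 10233918.1287
Vs = sqrt(10233918.1287) = 3199.05 m/s

3199.05


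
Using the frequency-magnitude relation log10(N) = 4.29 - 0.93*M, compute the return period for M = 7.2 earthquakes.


log10(N) = 4.29 - 0.93*7.2 = -2.406
N = 10^-2.406 = 0.003926
T = 1/N = 1/0.003926 = 254.683 years

254.683


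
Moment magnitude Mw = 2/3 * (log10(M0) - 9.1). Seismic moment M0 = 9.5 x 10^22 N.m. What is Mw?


log10(M0) = log10(9.5 x 10^22) = 22.9777
Mw = 2/3 * (22.9777 - 9.1)
= 2/3 * 13.8777
= 9.25

9.25


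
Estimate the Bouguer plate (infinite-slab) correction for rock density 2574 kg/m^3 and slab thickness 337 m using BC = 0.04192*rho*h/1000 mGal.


BC = 0.04192 * rho * h / 1000
= 0.04192 * 2574 * 337 / 1000
= 36.363 mGal

36.363


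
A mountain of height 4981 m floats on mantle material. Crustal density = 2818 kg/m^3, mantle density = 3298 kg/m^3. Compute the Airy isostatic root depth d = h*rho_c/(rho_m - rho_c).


rho_m - rho_c = 3298 - 2818 = 480
d = 4981 * 2818 / 480
= 14036458 / 480
= 29242.62 m

29242.62


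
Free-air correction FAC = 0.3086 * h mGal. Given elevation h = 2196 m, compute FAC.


FAC = 0.3086 * h
= 0.3086 * 2196
= 677.6856 mGal

677.6856


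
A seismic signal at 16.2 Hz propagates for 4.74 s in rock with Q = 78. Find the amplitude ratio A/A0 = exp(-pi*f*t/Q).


pi*f*t/Q = pi*16.2*4.74/78 = 3.092777
A/A0 = exp(-3.092777) = 0.045376

0.045376


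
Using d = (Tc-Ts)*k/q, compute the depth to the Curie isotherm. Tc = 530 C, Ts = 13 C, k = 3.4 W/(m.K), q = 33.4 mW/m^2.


T_Curie - T_surf = 530 - 13 = 517 C
Convert q to W/m^2: 33.4 mW/m^2 = 0.0334 W/m^2
d = 517 * 3.4 / 0.0334 = 52628.74 m

52628.74


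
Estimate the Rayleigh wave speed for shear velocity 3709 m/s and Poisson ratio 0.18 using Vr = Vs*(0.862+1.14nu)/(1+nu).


Numerator factor = 0.862 + 1.14*0.18 = 1.0672
Denominator = 1 + 0.18 = 1.18
Vr = 3709 * 1.0672 / 1.18 = 3354.44 m/s

3354.44


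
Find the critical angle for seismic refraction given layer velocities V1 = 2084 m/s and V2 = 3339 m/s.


V1/V2 = 2084/3339 = 0.624139
theta_c = arcsin(0.624139) = 38.619 degrees

38.619


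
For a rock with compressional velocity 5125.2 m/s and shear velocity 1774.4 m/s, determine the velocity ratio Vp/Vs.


Vp/Vs = 5125.2 / 1774.4
= 2.8884

2.8884


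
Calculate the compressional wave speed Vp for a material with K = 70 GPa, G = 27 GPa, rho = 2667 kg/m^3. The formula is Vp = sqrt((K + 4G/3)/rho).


First compute the effective modulus:
K + 4G/3 = 70e9 + 4*27e9/3 = 106000000000.0 Pa
Then divide by density:
106000000000.0 / 2667 = 39745031.871 Pa/(kg/m^3)
Take the square root:
Vp = sqrt(39745031.871) = 6304.37 m/s

6304.37


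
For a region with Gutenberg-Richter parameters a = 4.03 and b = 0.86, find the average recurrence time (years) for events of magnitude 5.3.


log10(N) = 4.03 - 0.86*5.3 = -0.528
N = 10^-0.528 = 0.296483
T = 1/N = 1/0.296483 = 3.3729 years

3.3729


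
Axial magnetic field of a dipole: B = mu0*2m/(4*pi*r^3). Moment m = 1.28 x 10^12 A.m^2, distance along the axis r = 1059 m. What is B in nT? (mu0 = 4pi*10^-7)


m = 1.28 x 10^12 = 1280000000000 A.m^2
2m = 2560000000000 A.m^2
r^3 = 1059^3 = 1187648379
B = (4pi*10^-7) * 2560000000000 / (4*pi * 1187648379) * 1e9
= 3216990.877276 / 14924429690.06 * 1e9
= 215552.014 nT

215552.014


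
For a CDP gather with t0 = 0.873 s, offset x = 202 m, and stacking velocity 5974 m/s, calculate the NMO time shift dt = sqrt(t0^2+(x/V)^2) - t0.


x/Vnmo = 202/5974 = 0.033813
(x/Vnmo)^2 = 0.001143
t0^2 = 0.762129
sqrt(0.762129 + 0.001143) = 0.873655
dt = 0.873655 - 0.873 = 0.000655

6.550000e-04


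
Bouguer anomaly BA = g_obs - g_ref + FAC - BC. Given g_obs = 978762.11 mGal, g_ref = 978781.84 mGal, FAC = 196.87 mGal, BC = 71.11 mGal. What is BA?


BA = g_obs - g_ref + FAC - BC
= 978762.11 - 978781.84 + 196.87 - 71.11
= 106.03 mGal

106.03


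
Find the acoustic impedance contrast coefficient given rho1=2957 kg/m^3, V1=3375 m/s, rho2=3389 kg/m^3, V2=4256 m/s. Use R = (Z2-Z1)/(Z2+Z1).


Z1 = 2957 * 3375 = 9979875
Z2 = 3389 * 4256 = 14423584
R = (14423584 - 9979875) / (14423584 + 9979875) = 4443709 / 24403459 = 0.1821

0.1821


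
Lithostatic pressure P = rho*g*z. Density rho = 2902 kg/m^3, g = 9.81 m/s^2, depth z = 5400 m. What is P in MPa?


P = rho * g * z / 1e6
= 2902 * 9.81 * 5400 / 1e6
= 153730548.0 / 1e6
= 153.7305 MPa

153.7305


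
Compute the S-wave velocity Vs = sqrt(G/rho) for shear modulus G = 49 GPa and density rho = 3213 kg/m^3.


Convert G to Pa: G = 49e9 Pa
Compute G/rho = 49e9 / 3213 = 15250544.6623
Vs = sqrt(15250544.6623) = 3905.19 m/s

3905.19


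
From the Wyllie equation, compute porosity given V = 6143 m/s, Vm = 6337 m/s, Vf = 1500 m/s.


1/V - 1/Vm = 1/6143 - 1/6337 = 4.98e-06
1/Vf - 1/Vm = 1/1500 - 1/6337 = 0.00050886
phi = 4.98e-06 / 0.00050886 = 0.0098

0.0098


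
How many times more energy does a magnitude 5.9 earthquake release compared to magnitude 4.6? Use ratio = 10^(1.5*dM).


M2 - M1 = 5.9 - 4.6 = 1.3
1.5 * 1.3 = 1.95
ratio = 10^1.95 = 89.13

89.13


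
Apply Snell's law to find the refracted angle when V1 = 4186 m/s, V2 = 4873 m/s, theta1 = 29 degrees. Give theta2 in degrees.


sin(theta1) = sin(29 deg) = 0.48481
sin(theta2) = V2/V1 * sin(theta1) = 4873/4186 * 0.48481 = 0.564376
theta2 = arcsin(0.564376) = 34.359 degrees

34.359


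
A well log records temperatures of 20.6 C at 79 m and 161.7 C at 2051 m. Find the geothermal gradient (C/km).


dT = 161.7 - 20.6 = 141.1 C
dz = 2051 - 79 = 1972 m
gradient = dT/dz * 1000 = 141.1/1972 * 1000 = 71.5517 C/km

71.5517


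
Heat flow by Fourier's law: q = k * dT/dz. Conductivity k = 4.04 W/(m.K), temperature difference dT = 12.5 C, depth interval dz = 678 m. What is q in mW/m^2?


q = k * dT / dz * 1000
= 4.04 * 12.5 / 678 * 1000
= 0.074484 * 1000
= 74.4838 mW/m^2

74.4838


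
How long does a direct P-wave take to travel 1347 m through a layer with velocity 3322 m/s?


t = x / V
= 1347 / 3322
= 0.4055 s

0.4055


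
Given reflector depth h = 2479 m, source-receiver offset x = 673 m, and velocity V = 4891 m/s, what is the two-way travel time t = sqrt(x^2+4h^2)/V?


x^2 + 4h^2 = 673^2 + 4*2479^2 = 452929 + 24581764 = 25034693
sqrt(25034693) = 5003.4681
t = 5003.4681 / 4891 = 1.023 s

1.023


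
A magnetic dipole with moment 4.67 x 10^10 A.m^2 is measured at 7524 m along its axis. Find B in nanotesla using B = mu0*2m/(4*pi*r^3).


m = 4.67 x 10^10 = 46700000000 A.m^2
2m = 93400000000 A.m^2
r^3 = 7524^3 = 425937973824
B = (4pi*10^-7) * 93400000000 / (4*pi * 425937973824) * 1e9
= 117369.901538 / 5352494437801.6 * 1e9
= 21.9281 nT

21.9281


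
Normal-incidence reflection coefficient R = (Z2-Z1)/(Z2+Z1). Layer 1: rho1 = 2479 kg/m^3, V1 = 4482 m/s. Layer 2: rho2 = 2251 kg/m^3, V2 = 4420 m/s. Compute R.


Z1 = 2479 * 4482 = 11110878
Z2 = 2251 * 4420 = 9949420
R = (9949420 - 11110878) / (9949420 + 11110878) = -1161458 / 21060298 = -0.0551

-0.0551


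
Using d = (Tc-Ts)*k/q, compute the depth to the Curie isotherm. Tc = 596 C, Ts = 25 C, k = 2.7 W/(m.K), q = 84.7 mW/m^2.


T_Curie - T_surf = 596 - 25 = 571 C
Convert q to W/m^2: 84.7 mW/m^2 = 0.0847 W/m^2
d = 571 * 2.7 / 0.0847 = 18201.89 m

18201.89


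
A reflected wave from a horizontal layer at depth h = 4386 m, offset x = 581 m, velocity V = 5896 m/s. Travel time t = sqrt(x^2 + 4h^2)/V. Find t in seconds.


x^2 + 4h^2 = 581^2 + 4*4386^2 = 337561 + 76947984 = 77285545
sqrt(77285545) = 8791.2198
t = 8791.2198 / 5896 = 1.491 s

1.491


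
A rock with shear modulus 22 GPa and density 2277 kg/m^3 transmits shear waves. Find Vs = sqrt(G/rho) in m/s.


Convert G to Pa: G = 22e9 Pa
Compute G/rho = 22e9 / 2277 = 9661835.7488
Vs = sqrt(9661835.7488) = 3108.35 m/s

3108.35


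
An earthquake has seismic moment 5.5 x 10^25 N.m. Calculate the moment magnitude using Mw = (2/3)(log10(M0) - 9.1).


log10(M0) = log10(5.5 x 10^25) = 25.7404
Mw = 2/3 * (25.7404 - 9.1)
= 2/3 * 16.6404
= 11.09

11.09


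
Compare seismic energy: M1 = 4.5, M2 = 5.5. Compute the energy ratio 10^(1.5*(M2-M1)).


M2 - M1 = 5.5 - 4.5 = 1.0
1.5 * 1.0 = 1.5
ratio = 10^1.5 = 31.62

31.62


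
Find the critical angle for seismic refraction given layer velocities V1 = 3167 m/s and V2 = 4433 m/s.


V1/V2 = 3167/4433 = 0.714415
theta_c = arcsin(0.714415) = 45.5952 degrees

45.5952


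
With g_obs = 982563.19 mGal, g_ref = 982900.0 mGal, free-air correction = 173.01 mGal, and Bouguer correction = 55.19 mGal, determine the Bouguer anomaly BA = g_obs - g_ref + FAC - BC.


BA = g_obs - g_ref + FAC - BC
= 982563.19 - 982900.0 + 173.01 - 55.19
= -218.99 mGal

-218.99


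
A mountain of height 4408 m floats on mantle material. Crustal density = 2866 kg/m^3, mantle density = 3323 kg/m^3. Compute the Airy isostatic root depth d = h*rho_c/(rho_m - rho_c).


rho_m - rho_c = 3323 - 2866 = 457
d = 4408 * 2866 / 457
= 12633328 / 457
= 27644.04 m

27644.04


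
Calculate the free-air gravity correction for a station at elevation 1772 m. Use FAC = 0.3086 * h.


FAC = 0.3086 * h
= 0.3086 * 1772
= 546.8392 mGal

546.8392


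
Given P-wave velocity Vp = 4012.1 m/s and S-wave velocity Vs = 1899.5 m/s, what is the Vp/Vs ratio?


Vp/Vs = 4012.1 / 1899.5
= 2.1122

2.1122


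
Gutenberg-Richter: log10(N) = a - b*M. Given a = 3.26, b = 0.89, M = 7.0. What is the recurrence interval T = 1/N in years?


log10(N) = 3.26 - 0.89*7.0 = -2.97
N = 10^-2.97 = 0.001072
T = 1/N = 1/0.001072 = 933.2543 years

933.2543


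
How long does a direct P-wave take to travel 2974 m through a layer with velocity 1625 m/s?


t = x / V
= 2974 / 1625
= 1.8302 s

1.8302


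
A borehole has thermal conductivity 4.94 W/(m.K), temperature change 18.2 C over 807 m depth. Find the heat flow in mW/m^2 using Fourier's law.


q = k * dT / dz * 1000
= 4.94 * 18.2 / 807 * 1000
= 0.11141 * 1000
= 111.4102 mW/m^2

111.4102


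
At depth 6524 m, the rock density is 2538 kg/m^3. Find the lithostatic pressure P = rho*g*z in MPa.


P = rho * g * z / 1e6
= 2538 * 9.81 * 6524 / 1e6
= 162433116.72 / 1e6
= 162.4331 MPa

162.4331


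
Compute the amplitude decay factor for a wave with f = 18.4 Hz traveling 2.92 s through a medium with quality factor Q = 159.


pi*f*t/Q = pi*18.4*2.92/159 = 1.061582
A/A0 = exp(-1.061582) = 0.345908

0.345908


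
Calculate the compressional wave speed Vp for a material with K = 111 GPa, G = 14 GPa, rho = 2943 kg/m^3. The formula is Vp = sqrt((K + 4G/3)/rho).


First compute the effective modulus:
K + 4G/3 = 111e9 + 4*14e9/3 = 129666666666.67 Pa
Then divide by density:
129666666666.67 / 2943 = 44059349.8697 Pa/(kg/m^3)
Take the square root:
Vp = sqrt(44059349.8697) = 6637.72 m/s

6637.72


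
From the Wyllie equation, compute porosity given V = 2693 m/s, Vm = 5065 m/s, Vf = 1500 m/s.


1/V - 1/Vm = 1/2693 - 1/5065 = 0.0001739
1/Vf - 1/Vm = 1/1500 - 1/5065 = 0.00046923
phi = 0.0001739 / 0.00046923 = 0.3706

0.3706


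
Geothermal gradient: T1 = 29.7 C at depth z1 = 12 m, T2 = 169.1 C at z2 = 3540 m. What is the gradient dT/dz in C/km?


dT = 169.1 - 29.7 = 139.4 C
dz = 3540 - 12 = 3528 m
gradient = dT/dz * 1000 = 139.4/3528 * 1000 = 39.5125 C/km

39.5125


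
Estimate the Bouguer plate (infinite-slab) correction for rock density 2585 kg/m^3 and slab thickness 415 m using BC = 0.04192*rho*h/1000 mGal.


BC = 0.04192 * rho * h / 1000
= 0.04192 * 2585 * 415 / 1000
= 44.9707 mGal

44.9707


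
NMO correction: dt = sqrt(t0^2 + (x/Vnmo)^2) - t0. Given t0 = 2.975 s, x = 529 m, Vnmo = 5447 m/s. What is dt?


x/Vnmo = 529/5447 = 0.097118
(x/Vnmo)^2 = 0.009432
t0^2 = 8.850625
sqrt(8.850625 + 0.009432) = 2.976585
dt = 2.976585 - 2.975 = 0.001585

0.001585


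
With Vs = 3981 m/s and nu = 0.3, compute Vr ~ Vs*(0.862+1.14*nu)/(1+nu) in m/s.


Numerator factor = 0.862 + 1.14*0.3 = 1.204
Denominator = 1 + 0.3 = 1.3
Vr = 3981 * 1.204 / 1.3 = 3687.02 m/s

3687.02


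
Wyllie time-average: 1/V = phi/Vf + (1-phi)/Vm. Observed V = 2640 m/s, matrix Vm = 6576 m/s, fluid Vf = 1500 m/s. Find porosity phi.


1/V - 1/Vm = 1/2640 - 1/6576 = 0.00022672
1/Vf - 1/Vm = 1/1500 - 1/6576 = 0.0005146
phi = 0.00022672 / 0.0005146 = 0.4406

0.4406


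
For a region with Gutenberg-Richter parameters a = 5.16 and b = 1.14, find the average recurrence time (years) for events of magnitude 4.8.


log10(N) = 5.16 - 1.14*4.8 = -0.312
N = 10^-0.312 = 0.487528
T = 1/N = 1/0.487528 = 2.0512 years

2.0512


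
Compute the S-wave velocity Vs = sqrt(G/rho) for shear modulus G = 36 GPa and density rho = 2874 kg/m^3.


Convert G to Pa: G = 36e9 Pa
Compute G/rho = 36e9 / 2874 = 12526096.0334
Vs = sqrt(12526096.0334) = 3539.22 m/s

3539.22


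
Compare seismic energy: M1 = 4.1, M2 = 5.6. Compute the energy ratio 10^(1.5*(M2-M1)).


M2 - M1 = 5.6 - 4.1 = 1.5
1.5 * 1.5 = 2.25
ratio = 10^2.25 = 177.83

177.83


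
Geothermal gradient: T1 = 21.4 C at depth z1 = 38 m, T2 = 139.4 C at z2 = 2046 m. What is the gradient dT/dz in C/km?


dT = 139.4 - 21.4 = 118.0 C
dz = 2046 - 38 = 2008 m
gradient = dT/dz * 1000 = 118.0/2008 * 1000 = 58.7649 C/km

58.7649


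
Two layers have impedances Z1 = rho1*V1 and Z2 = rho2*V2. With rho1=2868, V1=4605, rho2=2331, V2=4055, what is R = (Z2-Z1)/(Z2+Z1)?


Z1 = 2868 * 4605 = 13207140
Z2 = 2331 * 4055 = 9452205
R = (9452205 - 13207140) / (9452205 + 13207140) = -3754935 / 22659345 = -0.1657

-0.1657


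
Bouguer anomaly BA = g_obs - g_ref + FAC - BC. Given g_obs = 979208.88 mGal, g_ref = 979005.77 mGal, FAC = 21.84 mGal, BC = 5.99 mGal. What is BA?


BA = g_obs - g_ref + FAC - BC
= 979208.88 - 979005.77 + 21.84 - 5.99
= 218.96 mGal

218.96


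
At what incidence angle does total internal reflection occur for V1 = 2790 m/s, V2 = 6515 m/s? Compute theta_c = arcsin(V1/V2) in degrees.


V1/V2 = 2790/6515 = 0.428243
theta_c = arcsin(0.428243) = 25.3561 degrees

25.3561


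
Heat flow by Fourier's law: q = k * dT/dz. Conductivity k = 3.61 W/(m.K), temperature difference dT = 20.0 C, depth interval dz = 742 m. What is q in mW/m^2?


q = k * dT / dz * 1000
= 3.61 * 20.0 / 742 * 1000
= 0.097305 * 1000
= 97.3046 mW/m^2

97.3046


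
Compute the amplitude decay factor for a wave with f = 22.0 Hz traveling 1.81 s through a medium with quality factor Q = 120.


pi*f*t/Q = pi*22.0*1.81/120 = 1.042485
A/A0 = exp(-1.042485) = 0.352577

0.352577


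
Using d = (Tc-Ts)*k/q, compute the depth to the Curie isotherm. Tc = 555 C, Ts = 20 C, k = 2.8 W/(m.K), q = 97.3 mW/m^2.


T_Curie - T_surf = 555 - 20 = 535 C
Convert q to W/m^2: 97.3 mW/m^2 = 0.0973 W/m^2
d = 535 * 2.8 / 0.0973 = 15395.68 m

15395.68


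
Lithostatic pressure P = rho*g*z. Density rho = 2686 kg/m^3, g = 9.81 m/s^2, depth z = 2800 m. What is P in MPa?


P = rho * g * z / 1e6
= 2686 * 9.81 * 2800 / 1e6
= 73779048.0 / 1e6
= 73.779 MPa

73.779


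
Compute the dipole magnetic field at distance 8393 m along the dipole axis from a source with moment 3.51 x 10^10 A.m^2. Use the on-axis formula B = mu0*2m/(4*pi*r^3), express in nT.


m = 3.51 x 10^10 = 35100000000 A.m^2
2m = 70200000000 A.m^2
r^3 = 8393^3 = 591223474457
B = (4pi*10^-7) * 70200000000 / (4*pi * 591223474457) * 1e9
= 88215.921713 / 7429533295935.78 * 1e9
= 11.8737 nT

11.8737


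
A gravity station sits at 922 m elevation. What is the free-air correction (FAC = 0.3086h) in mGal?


FAC = 0.3086 * h
= 0.3086 * 922
= 284.5292 mGal

284.5292


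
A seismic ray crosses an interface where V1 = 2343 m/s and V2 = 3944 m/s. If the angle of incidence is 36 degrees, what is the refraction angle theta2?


sin(theta1) = sin(36 deg) = 0.587785
sin(theta2) = V2/V1 * sin(theta1) = 3944/2343 * 0.587785 = 0.989426
theta2 = arcsin(0.989426) = 81.6605 degrees

81.6605


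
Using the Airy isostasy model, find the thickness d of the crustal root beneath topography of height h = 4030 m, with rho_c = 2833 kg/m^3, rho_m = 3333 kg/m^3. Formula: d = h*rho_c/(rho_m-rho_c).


rho_m - rho_c = 3333 - 2833 = 500
d = 4030 * 2833 / 500
= 11416990 / 500
= 22833.98 m

22833.98


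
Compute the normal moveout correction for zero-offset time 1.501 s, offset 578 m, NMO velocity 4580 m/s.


x/Vnmo = 578/4580 = 0.126201
(x/Vnmo)^2 = 0.015927
t0^2 = 2.253001
sqrt(2.253001 + 0.015927) = 1.506296
dt = 1.506296 - 1.501 = 0.005296

0.005296


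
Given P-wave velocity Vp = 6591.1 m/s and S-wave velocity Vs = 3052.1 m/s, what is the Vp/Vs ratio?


Vp/Vs = 6591.1 / 3052.1
= 2.1595

2.1595


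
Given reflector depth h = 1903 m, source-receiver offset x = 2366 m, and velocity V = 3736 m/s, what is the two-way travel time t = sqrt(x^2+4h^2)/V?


x^2 + 4h^2 = 2366^2 + 4*1903^2 = 5597956 + 14485636 = 20083592
sqrt(20083592) = 4481.4721
t = 4481.4721 / 3736 = 1.1995 s

1.1995
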